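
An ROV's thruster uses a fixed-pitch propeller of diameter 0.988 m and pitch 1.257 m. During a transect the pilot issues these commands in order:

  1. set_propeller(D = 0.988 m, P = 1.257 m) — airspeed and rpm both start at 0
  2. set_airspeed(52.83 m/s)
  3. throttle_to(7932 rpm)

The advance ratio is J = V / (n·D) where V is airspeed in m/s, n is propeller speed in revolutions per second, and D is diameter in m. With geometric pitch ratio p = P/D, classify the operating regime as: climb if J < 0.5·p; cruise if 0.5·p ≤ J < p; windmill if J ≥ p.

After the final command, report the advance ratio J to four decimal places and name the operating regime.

J = 0.4045, regime = climb

set_propeller: D = 0.988 m, P = 1.257 m (p = P/D = 1.272267); state ← (V=0, rpm=0)
set_airspeed(52.83): V ← 52.83 m/s
throttle_to(7932): rpm ← 7932
final state: V = 52.83 m/s, rpm = 7932 → n = rpm/60 = 132.200000 rev/s
J = V / (n·D) = 52.83 / (132.200000 × 0.988) = 0.404475
regime bands: climb J<0.6361 | cruise [0.6361, 1.2723) | windmill J≥1.2723
J = 0.4045 → climb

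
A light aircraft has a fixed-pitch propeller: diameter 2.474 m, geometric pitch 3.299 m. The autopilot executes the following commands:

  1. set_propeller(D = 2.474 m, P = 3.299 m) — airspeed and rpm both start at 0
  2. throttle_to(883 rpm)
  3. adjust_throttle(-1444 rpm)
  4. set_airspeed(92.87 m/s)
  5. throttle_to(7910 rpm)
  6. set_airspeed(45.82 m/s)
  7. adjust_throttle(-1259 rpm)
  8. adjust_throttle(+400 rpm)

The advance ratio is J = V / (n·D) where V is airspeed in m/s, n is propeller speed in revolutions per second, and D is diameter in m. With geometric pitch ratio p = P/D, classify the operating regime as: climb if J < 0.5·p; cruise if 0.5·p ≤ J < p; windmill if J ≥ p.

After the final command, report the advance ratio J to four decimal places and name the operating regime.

set_propeller: D = 2.474 m, P = 3.299 m (p = P/D = 1.333468); state ← (V=0, rpm=0)
throttle_to(883): rpm ← 883
adjust_throttle(-1444): rpm ← 883 -1444 = -561
set_airspeed(92.87): V ← 92.87 m/s
throttle_to(7910): rpm ← 7910
set_airspeed(45.82): V ← 45.82 m/s
adjust_throttle(-1259): rpm ← 7910 -1259 = 6651
adjust_throttle(+400): rpm ← 6651 +400 = 7051
final state: V = 45.82 m/s, rpm = 7051 → n = rpm/60 = 117.516667 rev/s
J = V / (n·D) = 45.82 / (117.516667 × 2.474) = 0.157600
regime bands: climb J<0.6667 | cruise [0.6667, 1.3335) | windmill J≥1.3335
J = 0.1576 → climb

J = 0.1576, regime = climb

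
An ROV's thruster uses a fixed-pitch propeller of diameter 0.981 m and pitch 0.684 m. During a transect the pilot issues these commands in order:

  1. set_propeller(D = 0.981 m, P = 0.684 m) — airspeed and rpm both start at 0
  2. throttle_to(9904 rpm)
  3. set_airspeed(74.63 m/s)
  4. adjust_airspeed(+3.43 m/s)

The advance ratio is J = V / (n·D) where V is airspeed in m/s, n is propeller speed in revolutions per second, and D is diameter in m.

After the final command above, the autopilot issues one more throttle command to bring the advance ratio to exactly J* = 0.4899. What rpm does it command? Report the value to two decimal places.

set_propeller: D = 0.981 m, P = 0.684 m (p = P/D = 0.697248); state ← (V=0, rpm=0)
throttle_to(9904): rpm ← 9904
set_airspeed(74.63): V ← 74.63 m/s
adjust_airspeed(+3.43): V ← 74.63 +3.43 = 78.06 m/s
final state: V = 78.06 m/s, rpm = 9904 → n = rpm/60 = 165.066667 rev/s
target J* = 0.4899; solve J* = V/(n·D) for n: n = V/(J*·D) = 78.06/(0.4899 × 0.981) = 162.424710 rev/s
rpm = 60·n = 9745.482602

rpm = 9745.48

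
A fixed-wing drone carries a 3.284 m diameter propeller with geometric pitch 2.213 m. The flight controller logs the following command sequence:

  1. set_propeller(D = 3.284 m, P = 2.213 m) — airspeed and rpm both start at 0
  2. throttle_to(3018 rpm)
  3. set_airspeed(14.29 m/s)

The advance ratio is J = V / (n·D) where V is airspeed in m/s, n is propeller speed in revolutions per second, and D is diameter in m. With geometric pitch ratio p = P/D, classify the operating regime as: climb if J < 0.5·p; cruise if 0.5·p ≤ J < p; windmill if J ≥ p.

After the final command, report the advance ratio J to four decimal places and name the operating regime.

J = 0.0865, regime = climb

set_propeller: D = 3.284 m, P = 2.213 m (p = P/D = 0.673873); state ← (V=0, rpm=0)
throttle_to(3018): rpm ← 3018
set_airspeed(14.29): V ← 14.29 m/s
final state: V = 14.29 m/s, rpm = 3018 → n = rpm/60 = 50.300000 rev/s
J = V / (n·D) = 14.29 / (50.300000 × 3.284) = 0.086509
regime bands: climb J<0.3369 | cruise [0.3369, 0.6739) | windmill J≥0.6739
J = 0.0865 → climb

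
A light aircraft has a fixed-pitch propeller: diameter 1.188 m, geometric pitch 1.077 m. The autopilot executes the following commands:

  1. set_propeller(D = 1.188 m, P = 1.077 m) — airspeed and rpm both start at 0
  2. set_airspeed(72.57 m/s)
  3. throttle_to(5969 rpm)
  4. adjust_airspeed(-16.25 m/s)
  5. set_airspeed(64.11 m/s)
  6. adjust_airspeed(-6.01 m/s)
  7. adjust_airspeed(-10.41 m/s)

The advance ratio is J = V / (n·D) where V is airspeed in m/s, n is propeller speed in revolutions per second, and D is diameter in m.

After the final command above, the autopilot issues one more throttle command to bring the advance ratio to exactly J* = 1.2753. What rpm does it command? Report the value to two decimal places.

set_propeller: D = 1.188 m, P = 1.077 m (p = P/D = 0.906566); state ← (V=0, rpm=0)
set_airspeed(72.57): V ← 72.57 m/s
throttle_to(5969): rpm ← 5969
adjust_airspeed(-16.25): V ← 72.57 -16.25 = 56.32 m/s
set_airspeed(64.11): V ← 64.11 m/s
adjust_airspeed(-6.01): V ← 64.11 -6.01 = 58.1 m/s
adjust_airspeed(-10.41): V ← 58.1 -10.41 = 47.69 m/s
final state: V = 47.69 m/s, rpm = 5969 → n = rpm/60 = 99.483333 rev/s
target J* = 1.2753; solve J* = V/(n·D) for n: n = V/(J*·D) = 47.69/(1.2753 × 1.188) = 31.477376 rev/s
rpm = 60·n = 1888.642561

rpm = 1888.64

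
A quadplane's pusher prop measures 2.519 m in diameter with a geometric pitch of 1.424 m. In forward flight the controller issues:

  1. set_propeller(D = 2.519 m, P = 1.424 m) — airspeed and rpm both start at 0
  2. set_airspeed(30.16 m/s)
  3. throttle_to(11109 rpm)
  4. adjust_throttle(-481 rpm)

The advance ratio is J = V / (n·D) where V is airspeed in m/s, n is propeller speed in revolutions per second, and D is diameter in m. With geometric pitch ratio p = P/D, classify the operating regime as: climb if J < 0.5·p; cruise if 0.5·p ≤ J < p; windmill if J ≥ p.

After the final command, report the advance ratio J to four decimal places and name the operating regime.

J = 0.0676, regime = climb

set_propeller: D = 2.519 m, P = 1.424 m (p = P/D = 0.565304); state ← (V=0, rpm=0)
set_airspeed(30.16): V ← 30.16 m/s
throttle_to(11109): rpm ← 11109
adjust_throttle(-481): rpm ← 11109 -481 = 10628
final state: V = 30.16 m/s, rpm = 10628 → n = rpm/60 = 177.133333 rev/s
J = V / (n·D) = 30.16 / (177.133333 × 2.519) = 0.067593
regime bands: climb J<0.2827 | cruise [0.2827, 0.5653) | windmill J≥0.5653
J = 0.0676 → climb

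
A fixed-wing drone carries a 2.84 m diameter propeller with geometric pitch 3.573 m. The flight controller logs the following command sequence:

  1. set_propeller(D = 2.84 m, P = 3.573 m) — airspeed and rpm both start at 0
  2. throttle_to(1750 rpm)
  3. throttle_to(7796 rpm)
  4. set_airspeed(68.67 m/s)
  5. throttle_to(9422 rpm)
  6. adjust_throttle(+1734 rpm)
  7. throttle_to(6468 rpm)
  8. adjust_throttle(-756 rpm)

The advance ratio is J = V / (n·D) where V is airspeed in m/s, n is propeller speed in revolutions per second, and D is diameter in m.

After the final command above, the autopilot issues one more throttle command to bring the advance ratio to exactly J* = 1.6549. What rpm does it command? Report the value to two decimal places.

set_propeller: D = 2.84 m, P = 3.573 m (p = P/D = 1.258099); state ← (V=0, rpm=0)
throttle_to(1750): rpm ← 1750
throttle_to(7796): rpm ← 7796
set_airspeed(68.67): V ← 68.67 m/s
throttle_to(9422): rpm ← 9422
adjust_throttle(+1734): rpm ← 9422 +1734 = 11156
throttle_to(6468): rpm ← 6468
adjust_throttle(-756): rpm ← 6468 -756 = 5712
final state: V = 68.67 m/s, rpm = 5712 → n = rpm/60 = 95.200000 rev/s
target J* = 1.6549; solve J* = V/(n·D) for n: n = V/(J*·D) = 68.67/(1.6549 × 2.84) = 14.610899 rev/s
rpm = 60·n = 876.653966

rpm = 876.65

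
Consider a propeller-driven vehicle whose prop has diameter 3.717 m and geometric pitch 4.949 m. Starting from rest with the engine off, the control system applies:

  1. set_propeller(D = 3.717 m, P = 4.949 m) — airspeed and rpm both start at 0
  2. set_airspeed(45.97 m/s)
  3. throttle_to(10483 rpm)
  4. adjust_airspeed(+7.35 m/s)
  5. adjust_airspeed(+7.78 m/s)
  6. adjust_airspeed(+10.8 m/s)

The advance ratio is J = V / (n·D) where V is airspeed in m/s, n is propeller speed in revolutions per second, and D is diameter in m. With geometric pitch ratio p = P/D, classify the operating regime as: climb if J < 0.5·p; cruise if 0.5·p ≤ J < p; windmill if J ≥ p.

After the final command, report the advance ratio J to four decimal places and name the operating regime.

J = 0.1107, regime = climb

set_propeller: D = 3.717 m, P = 4.949 m (p = P/D = 1.331450); state ← (V=0, rpm=0)
set_airspeed(45.97): V ← 45.97 m/s
throttle_to(10483): rpm ← 10483
adjust_airspeed(+7.35): V ← 45.97 +7.35 = 53.32 m/s
adjust_airspeed(+7.78): V ← 53.32 +7.78 = 61.1 m/s
adjust_airspeed(+10.8): V ← 61.1 +10.8 = 71.9 m/s
final state: V = 71.9 m/s, rpm = 10483 → n = rpm/60 = 174.716667 rev/s
J = V / (n·D) = 71.9 / (174.716667 × 3.717) = 0.110714
regime bands: climb J<0.6657 | cruise [0.6657, 1.3315) | windmill J≥1.3315
J = 0.1107 → climb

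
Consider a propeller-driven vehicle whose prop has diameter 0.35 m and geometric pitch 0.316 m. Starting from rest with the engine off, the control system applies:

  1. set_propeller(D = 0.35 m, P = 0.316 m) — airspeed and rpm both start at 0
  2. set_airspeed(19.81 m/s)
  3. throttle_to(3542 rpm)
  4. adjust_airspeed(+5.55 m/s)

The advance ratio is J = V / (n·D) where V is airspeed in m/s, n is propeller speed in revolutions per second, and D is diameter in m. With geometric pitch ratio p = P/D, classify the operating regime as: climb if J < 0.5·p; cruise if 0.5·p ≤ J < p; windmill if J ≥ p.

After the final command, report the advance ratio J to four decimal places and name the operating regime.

set_propeller: D = 0.35 m, P = 0.316 m (p = P/D = 0.902857); state ← (V=0, rpm=0)
set_airspeed(19.81): V ← 19.81 m/s
throttle_to(3542): rpm ← 3542
adjust_airspeed(+5.55): V ← 19.81 +5.55 = 25.36 m/s
final state: V = 25.36 m/s, rpm = 3542 → n = rpm/60 = 59.033333 rev/s
J = V / (n·D) = 25.36 / (59.033333 × 0.35) = 1.227394
regime bands: climb J<0.4514 | cruise [0.4514, 0.9029) | windmill J≥0.9029
J = 1.2274 → windmill

J = 1.2274, regime = windmill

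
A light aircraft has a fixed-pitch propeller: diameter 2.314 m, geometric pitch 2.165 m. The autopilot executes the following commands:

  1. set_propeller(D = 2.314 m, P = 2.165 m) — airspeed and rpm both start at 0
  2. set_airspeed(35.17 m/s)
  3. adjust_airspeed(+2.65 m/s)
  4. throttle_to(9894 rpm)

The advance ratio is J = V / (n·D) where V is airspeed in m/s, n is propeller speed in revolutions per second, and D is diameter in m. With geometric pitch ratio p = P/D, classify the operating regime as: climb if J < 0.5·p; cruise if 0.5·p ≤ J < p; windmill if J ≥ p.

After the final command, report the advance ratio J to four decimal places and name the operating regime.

set_propeller: D = 2.314 m, P = 2.165 m (p = P/D = 0.935609); state ← (V=0, rpm=0)
set_airspeed(35.17): V ← 35.17 m/s
adjust_airspeed(+2.65): V ← 35.17 +2.65 = 37.82 m/s
throttle_to(9894): rpm ← 9894
final state: V = 37.82 m/s, rpm = 9894 → n = rpm/60 = 164.900000 rev/s
J = V / (n·D) = 37.82 / (164.900000 × 2.314) = 0.099115
regime bands: climb J<0.4678 | cruise [0.4678, 0.9356) | windmill J≥0.9356
J = 0.0991 → climb

J = 0.0991, regime = climb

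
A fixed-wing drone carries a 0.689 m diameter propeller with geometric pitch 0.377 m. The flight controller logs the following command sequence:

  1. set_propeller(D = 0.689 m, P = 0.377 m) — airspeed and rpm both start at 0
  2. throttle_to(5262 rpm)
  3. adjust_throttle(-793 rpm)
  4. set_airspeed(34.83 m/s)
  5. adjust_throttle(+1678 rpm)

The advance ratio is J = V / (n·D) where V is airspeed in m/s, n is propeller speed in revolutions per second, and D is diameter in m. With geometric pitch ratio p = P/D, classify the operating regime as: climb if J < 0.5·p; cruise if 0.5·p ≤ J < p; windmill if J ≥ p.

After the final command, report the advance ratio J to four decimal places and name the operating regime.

set_propeller: D = 0.689 m, P = 0.377 m (p = P/D = 0.547170); state ← (V=0, rpm=0)
throttle_to(5262): rpm ← 5262
adjust_throttle(-793): rpm ← 5262 -793 = 4469
set_airspeed(34.83): V ← 34.83 m/s
adjust_throttle(+1678): rpm ← 4469 +1678 = 6147
final state: V = 34.83 m/s, rpm = 6147 → n = rpm/60 = 102.450000 rev/s
J = V / (n·D) = 34.83 / (102.450000 × 0.689) = 0.493426
regime bands: climb J<0.2736 | cruise [0.2736, 0.5472) | windmill J≥0.5472
J = 0.4934 → cruise

J = 0.4934, regime = cruise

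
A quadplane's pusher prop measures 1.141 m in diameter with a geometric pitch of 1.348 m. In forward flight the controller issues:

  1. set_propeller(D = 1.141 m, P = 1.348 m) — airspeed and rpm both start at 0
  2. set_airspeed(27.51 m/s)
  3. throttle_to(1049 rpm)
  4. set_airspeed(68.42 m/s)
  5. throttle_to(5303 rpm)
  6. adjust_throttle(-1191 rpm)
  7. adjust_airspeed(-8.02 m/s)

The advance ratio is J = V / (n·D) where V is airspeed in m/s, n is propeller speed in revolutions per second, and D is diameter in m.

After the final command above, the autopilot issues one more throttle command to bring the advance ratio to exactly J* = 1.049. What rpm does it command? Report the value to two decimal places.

set_propeller: D = 1.141 m, P = 1.348 m (p = P/D = 1.181420); state ← (V=0, rpm=0)
set_airspeed(27.51): V ← 27.51 m/s
throttle_to(1049): rpm ← 1049
set_airspeed(68.42): V ← 68.42 m/s
throttle_to(5303): rpm ← 5303
adjust_throttle(-1191): rpm ← 5303 -1191 = 4112
adjust_airspeed(-8.02): V ← 68.42 -8.02 = 60.4 m/s
final state: V = 60.4 m/s, rpm = 4112 → n = rpm/60 = 68.533333 rev/s
target J* = 1.049; solve J* = V/(n·D) for n: n = V/(J*·D) = 60.4/(1.049 × 1.141) = 50.463318 rev/s
rpm = 60·n = 3027.799106

rpm = 3027.80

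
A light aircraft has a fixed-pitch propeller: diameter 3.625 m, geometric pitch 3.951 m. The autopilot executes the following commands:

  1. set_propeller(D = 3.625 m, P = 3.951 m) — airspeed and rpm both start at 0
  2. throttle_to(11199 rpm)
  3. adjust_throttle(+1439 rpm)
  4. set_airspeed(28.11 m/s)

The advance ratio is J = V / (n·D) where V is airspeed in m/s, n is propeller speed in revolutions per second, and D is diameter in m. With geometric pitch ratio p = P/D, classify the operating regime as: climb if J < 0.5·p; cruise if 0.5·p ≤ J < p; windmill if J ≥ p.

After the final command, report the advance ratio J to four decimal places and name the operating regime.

J = 0.0368, regime = climb

set_propeller: D = 3.625 m, P = 3.951 m (p = P/D = 1.089931); state ← (V=0, rpm=0)
throttle_to(11199): rpm ← 11199
adjust_throttle(+1439): rpm ← 11199 +1439 = 12638
set_airspeed(28.11): V ← 28.11 m/s
final state: V = 28.11 m/s, rpm = 12638 → n = rpm/60 = 210.633333 rev/s
J = V / (n·D) = 28.11 / (210.633333 × 3.625) = 0.036815
regime bands: climb J<0.5450 | cruise [0.5450, 1.0899) | windmill J≥1.0899
J = 0.0368 → climb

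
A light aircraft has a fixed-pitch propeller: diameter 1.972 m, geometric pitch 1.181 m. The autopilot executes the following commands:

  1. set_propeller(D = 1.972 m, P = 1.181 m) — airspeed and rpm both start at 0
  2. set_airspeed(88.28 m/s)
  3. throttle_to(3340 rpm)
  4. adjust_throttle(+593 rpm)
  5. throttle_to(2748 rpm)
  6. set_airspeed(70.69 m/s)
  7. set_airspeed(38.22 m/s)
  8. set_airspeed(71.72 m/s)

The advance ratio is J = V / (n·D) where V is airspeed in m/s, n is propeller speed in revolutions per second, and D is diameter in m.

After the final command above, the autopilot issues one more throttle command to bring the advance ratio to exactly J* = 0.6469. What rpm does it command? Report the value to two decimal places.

set_propeller: D = 1.972 m, P = 1.181 m (p = P/D = 0.598884); state ← (V=0, rpm=0)
set_airspeed(88.28): V ← 88.28 m/s
throttle_to(3340): rpm ← 3340
adjust_throttle(+593): rpm ← 3340 +593 = 3933
throttle_to(2748): rpm ← 2748
set_airspeed(70.69): V ← 70.69 m/s
set_airspeed(38.22): V ← 38.22 m/s
set_airspeed(71.72): V ← 71.72 m/s
final state: V = 71.72 m/s, rpm = 2748 → n = rpm/60 = 45.800000 rev/s
target J* = 0.6469; solve J* = V/(n·D) for n: n = V/(J*·D) = 71.72/(0.6469 × 1.972) = 56.220696 rev/s
rpm = 60·n = 3373.241771

rpm = 3373.24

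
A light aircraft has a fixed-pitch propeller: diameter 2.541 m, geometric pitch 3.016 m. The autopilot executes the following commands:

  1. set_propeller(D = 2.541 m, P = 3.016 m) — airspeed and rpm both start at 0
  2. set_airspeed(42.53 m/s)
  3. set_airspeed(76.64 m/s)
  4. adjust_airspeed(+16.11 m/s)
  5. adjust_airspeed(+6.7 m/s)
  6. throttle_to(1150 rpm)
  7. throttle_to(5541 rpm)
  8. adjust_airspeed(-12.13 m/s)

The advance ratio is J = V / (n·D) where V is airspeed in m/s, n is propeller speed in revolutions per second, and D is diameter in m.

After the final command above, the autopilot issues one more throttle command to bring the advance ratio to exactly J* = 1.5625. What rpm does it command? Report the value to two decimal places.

set_propeller: D = 2.541 m, P = 3.016 m (p = P/D = 1.186934); state ← (V=0, rpm=0)
set_airspeed(42.53): V ← 42.53 m/s
set_airspeed(76.64): V ← 76.64 m/s
adjust_airspeed(+16.11): V ← 76.64 +16.11 = 92.75 m/s
adjust_airspeed(+6.7): V ← 92.75 +6.7 = 99.45 m/s
throttle_to(1150): rpm ← 1150
throttle_to(5541): rpm ← 5541
adjust_airspeed(-12.13): V ← 99.45 -12.13 = 87.32 m/s
final state: V = 87.32 m/s, rpm = 5541 → n = rpm/60 = 92.350000 rev/s
target J* = 1.5625; solve J* = V/(n·D) for n: n = V/(J*·D) = 87.32/(1.5625 × 2.541) = 21.993231 rev/s
rpm = 60·n = 1319.593861

rpm = 1319.59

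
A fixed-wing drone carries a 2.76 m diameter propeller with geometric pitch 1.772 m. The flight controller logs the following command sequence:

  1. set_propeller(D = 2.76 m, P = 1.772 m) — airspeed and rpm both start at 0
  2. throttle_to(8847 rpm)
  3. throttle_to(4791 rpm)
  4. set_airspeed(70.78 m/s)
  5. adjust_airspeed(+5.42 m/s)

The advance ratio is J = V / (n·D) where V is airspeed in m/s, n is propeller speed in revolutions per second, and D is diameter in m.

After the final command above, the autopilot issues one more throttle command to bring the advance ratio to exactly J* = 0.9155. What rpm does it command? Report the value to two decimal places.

set_propeller: D = 2.76 m, P = 1.772 m (p = P/D = 0.642029); state ← (V=0, rpm=0)
throttle_to(8847): rpm ← 8847
throttle_to(4791): rpm ← 4791
set_airspeed(70.78): V ← 70.78 m/s
adjust_airspeed(+5.42): V ← 70.78 +5.42 = 76.2 m/s
final state: V = 76.2 m/s, rpm = 4791 → n = rpm/60 = 79.850000 rev/s
target J* = 0.9155; solve J* = V/(n·D) for n: n = V/(J*·D) = 76.2/(0.9155 × 2.76) = 30.156959 rev/s
rpm = 60·n = 1809.417520

rpm = 1809.42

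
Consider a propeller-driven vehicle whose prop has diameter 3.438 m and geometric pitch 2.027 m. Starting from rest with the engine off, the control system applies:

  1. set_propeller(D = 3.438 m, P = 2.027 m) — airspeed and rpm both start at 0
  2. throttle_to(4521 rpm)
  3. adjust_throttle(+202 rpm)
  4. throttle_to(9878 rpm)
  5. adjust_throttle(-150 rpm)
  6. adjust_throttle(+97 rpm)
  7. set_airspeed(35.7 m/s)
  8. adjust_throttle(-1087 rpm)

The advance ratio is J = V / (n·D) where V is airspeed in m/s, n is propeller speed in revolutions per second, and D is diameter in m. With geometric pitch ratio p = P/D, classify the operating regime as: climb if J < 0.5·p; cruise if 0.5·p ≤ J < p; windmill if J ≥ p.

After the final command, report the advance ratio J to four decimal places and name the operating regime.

set_propeller: D = 3.438 m, P = 2.027 m (p = P/D = 0.589587); state ← (V=0, rpm=0)
throttle_to(4521): rpm ← 4521
adjust_throttle(+202): rpm ← 4521 +202 = 4723
throttle_to(9878): rpm ← 9878
adjust_throttle(-150): rpm ← 9878 -150 = 9728
adjust_throttle(+97): rpm ← 9728 +97 = 9825
set_airspeed(35.7): V ← 35.7 m/s
adjust_throttle(-1087): rpm ← 9825 -1087 = 8738
final state: V = 35.7 m/s, rpm = 8738 → n = rpm/60 = 145.633333 rev/s
J = V / (n·D) = 35.7 / (145.633333 × 3.438) = 0.071302
regime bands: climb J<0.2948 | cruise [0.2948, 0.5896) | windmill J≥0.5896
J = 0.0713 → climb

J = 0.0713, regime = climb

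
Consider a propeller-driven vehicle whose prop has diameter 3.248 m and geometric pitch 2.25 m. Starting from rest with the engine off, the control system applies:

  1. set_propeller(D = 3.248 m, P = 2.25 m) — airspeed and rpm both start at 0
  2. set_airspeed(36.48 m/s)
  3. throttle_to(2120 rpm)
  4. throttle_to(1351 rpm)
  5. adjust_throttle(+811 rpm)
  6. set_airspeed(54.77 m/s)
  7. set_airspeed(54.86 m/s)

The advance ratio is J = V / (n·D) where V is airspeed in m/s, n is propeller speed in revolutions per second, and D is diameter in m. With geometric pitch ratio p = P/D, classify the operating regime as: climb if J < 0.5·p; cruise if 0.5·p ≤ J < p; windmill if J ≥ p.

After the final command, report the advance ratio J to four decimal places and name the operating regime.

J = 0.4687, regime = cruise

set_propeller: D = 3.248 m, P = 2.25 m (p = P/D = 0.692734); state ← (V=0, rpm=0)
set_airspeed(36.48): V ← 36.48 m/s
throttle_to(2120): rpm ← 2120
throttle_to(1351): rpm ← 1351
adjust_throttle(+811): rpm ← 1351 +811 = 2162
set_airspeed(54.77): V ← 54.77 m/s
set_airspeed(54.86): V ← 54.86 m/s
final state: V = 54.86 m/s, rpm = 2162 → n = rpm/60 = 36.033333 rev/s
J = V / (n·D) = 54.86 / (36.033333 × 3.248) = 0.468744
regime bands: climb J<0.3464 | cruise [0.3464, 0.6927) | windmill J≥0.6927
J = 0.4687 → cruise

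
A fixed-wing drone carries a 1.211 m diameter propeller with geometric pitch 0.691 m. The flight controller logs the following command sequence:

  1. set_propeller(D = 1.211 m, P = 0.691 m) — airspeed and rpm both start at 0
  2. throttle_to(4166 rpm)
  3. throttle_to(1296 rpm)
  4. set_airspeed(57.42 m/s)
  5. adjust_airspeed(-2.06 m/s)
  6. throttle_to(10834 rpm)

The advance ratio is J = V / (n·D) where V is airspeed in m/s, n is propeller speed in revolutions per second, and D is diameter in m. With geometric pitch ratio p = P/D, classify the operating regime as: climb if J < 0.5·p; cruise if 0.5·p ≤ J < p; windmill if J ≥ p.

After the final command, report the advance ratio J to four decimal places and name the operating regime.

J = 0.2532, regime = climb

set_propeller: D = 1.211 m, P = 0.691 m (p = P/D = 0.570603); state ← (V=0, rpm=0)
throttle_to(4166): rpm ← 4166
throttle_to(1296): rpm ← 1296
set_airspeed(57.42): V ← 57.42 m/s
adjust_airspeed(-2.06): V ← 57.42 -2.06 = 55.36 m/s
throttle_to(10834): rpm ← 10834
final state: V = 55.36 m/s, rpm = 10834 → n = rpm/60 = 180.566667 rev/s
J = V / (n·D) = 55.36 / (180.566667 × 1.211) = 0.253171
regime bands: climb J<0.2853 | cruise [0.2853, 0.5706) | windmill J≥0.5706
J = 0.2532 → climb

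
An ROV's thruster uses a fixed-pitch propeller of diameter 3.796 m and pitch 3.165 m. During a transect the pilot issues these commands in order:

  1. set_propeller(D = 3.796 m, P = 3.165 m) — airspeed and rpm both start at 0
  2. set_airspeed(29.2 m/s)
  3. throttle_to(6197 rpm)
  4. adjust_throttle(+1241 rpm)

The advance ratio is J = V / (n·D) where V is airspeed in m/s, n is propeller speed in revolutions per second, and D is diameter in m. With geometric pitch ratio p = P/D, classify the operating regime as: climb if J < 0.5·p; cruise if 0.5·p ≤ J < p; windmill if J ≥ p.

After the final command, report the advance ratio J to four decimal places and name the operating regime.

J = 0.0621, regime = climb

set_propeller: D = 3.796 m, P = 3.165 m (p = P/D = 0.833772); state ← (V=0, rpm=0)
set_airspeed(29.2): V ← 29.2 m/s
throttle_to(6197): rpm ← 6197
adjust_throttle(+1241): rpm ← 6197 +1241 = 7438
final state: V = 29.2 m/s, rpm = 7438 → n = rpm/60 = 123.966667 rev/s
J = V / (n·D) = 29.2 / (123.966667 × 3.796) = 0.062051
regime bands: climb J<0.4169 | cruise [0.4169, 0.8338) | windmill J≥0.8338
J = 0.0621 → climb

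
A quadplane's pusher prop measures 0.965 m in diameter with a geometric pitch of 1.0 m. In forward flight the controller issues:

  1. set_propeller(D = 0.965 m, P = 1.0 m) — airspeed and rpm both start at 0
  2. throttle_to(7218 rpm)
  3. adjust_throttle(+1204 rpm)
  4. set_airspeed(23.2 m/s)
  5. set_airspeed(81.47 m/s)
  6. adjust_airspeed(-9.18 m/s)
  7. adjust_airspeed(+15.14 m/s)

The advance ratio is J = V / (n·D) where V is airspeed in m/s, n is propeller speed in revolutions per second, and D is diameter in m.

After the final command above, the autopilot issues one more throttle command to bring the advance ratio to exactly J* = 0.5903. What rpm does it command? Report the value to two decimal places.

set_propeller: D = 0.965 m, P = 1.0 m (p = P/D = 1.036269); state ← (V=0, rpm=0)
throttle_to(7218): rpm ← 7218
adjust_throttle(+1204): rpm ← 7218 +1204 = 8422
set_airspeed(23.2): V ← 23.2 m/s
set_airspeed(81.47): V ← 81.47 m/s
adjust_airspeed(-9.18): V ← 81.47 -9.18 = 72.29 m/s
adjust_airspeed(+15.14): V ← 72.29 +15.14 = 87.43 m/s
final state: V = 87.43 m/s, rpm = 8422 → n = rpm/60 = 140.366667 rev/s
target J* = 0.5903; solve J* = V/(n·D) for n: n = V/(J*·D) = 87.43/(0.5903 × 0.965) = 153.483036 rev/s
rpm = 60·n = 9208.982172

rpm = 9208.98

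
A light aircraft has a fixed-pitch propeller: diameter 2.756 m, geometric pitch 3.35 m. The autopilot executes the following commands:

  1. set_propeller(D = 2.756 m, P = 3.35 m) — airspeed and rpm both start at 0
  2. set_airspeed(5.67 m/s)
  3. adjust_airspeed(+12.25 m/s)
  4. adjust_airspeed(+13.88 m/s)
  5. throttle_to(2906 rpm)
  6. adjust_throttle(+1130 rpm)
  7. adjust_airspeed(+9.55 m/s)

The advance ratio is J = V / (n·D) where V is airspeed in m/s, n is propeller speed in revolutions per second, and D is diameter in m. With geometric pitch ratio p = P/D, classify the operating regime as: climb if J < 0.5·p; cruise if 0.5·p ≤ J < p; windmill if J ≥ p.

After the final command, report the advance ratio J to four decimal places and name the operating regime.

set_propeller: D = 2.756 m, P = 3.35 m (p = P/D = 1.215530); state ← (V=0, rpm=0)
set_airspeed(5.67): V ← 5.67 m/s
adjust_airspeed(+12.25): V ← 5.67 +12.25 = 17.92 m/s
adjust_airspeed(+13.88): V ← 17.92 +13.88 = 31.8 m/s
throttle_to(2906): rpm ← 2906
adjust_throttle(+1130): rpm ← 2906 +1130 = 4036
adjust_airspeed(+9.55): V ← 31.8 +9.55 = 41.35 m/s
final state: V = 41.35 m/s, rpm = 4036 → n = rpm/60 = 67.266667 rev/s
J = V / (n·D) = 41.35 / (67.266667 × 2.756) = 0.223047
regime bands: climb J<0.6078 | cruise [0.6078, 1.2155) | windmill J≥1.2155
J = 0.2230 → climb

J = 0.2230, regime = climb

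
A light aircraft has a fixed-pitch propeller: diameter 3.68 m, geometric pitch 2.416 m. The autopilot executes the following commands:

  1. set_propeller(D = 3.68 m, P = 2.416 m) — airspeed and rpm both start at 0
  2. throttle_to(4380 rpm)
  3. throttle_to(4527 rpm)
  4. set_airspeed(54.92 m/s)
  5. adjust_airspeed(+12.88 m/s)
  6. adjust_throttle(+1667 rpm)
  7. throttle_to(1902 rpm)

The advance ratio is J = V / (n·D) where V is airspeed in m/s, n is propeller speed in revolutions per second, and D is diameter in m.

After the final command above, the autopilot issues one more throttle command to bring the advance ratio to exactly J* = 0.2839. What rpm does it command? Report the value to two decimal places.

rpm = 3893.75

set_propeller: D = 3.68 m, P = 2.416 m (p = P/D = 0.656522); state ← (V=0, rpm=0)
throttle_to(4380): rpm ← 4380
throttle_to(4527): rpm ← 4527
set_airspeed(54.92): V ← 54.92 m/s
adjust_airspeed(+12.88): V ← 54.92 +12.88 = 67.8 m/s
adjust_throttle(+1667): rpm ← 4527 +1667 = 6194
throttle_to(1902): rpm ← 1902
final state: V = 67.8 m/s, rpm = 1902 → n = rpm/60 = 31.700000 rev/s
target J* = 0.2839; solve J* = V/(n·D) for n: n = V/(J*·D) = 67.8/(0.2839 × 3.68) = 64.895784 rev/s
rpm = 60·n = 3893.747033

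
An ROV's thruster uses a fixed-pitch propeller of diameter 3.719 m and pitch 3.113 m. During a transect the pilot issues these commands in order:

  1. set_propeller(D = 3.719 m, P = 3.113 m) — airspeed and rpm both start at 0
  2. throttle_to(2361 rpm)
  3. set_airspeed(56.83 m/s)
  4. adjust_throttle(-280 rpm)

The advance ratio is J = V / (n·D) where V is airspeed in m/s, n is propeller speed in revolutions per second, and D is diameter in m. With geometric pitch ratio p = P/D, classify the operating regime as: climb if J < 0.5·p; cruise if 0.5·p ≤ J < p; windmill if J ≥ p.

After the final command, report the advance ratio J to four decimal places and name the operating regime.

J = 0.4406, regime = cruise

set_propeller: D = 3.719 m, P = 3.113 m (p = P/D = 0.837053); state ← (V=0, rpm=0)
throttle_to(2361): rpm ← 2361
set_airspeed(56.83): V ← 56.83 m/s
adjust_throttle(-280): rpm ← 2361 -280 = 2081
final state: V = 56.83 m/s, rpm = 2081 → n = rpm/60 = 34.683333 rev/s
J = V / (n·D) = 56.83 / (34.683333 × 3.719) = 0.440586
regime bands: climb J<0.4185 | cruise [0.4185, 0.8371) | windmill J≥0.8371
J = 0.4406 → cruise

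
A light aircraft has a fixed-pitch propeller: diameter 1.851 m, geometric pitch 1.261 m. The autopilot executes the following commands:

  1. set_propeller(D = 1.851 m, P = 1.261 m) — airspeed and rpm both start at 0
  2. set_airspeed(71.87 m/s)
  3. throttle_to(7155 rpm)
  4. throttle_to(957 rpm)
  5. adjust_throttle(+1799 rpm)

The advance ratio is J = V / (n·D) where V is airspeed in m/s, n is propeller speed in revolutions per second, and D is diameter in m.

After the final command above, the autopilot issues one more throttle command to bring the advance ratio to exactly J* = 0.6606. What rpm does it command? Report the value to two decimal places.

set_propeller: D = 1.851 m, P = 1.261 m (p = P/D = 0.681253); state ← (V=0, rpm=0)
set_airspeed(71.87): V ← 71.87 m/s
throttle_to(7155): rpm ← 7155
throttle_to(957): rpm ← 957
adjust_throttle(+1799): rpm ← 957 +1799 = 2756
final state: V = 71.87 m/s, rpm = 2756 → n = rpm/60 = 45.933333 rev/s
target J* = 0.6606; solve J* = V/(n·D) for n: n = V/(J*·D) = 71.87/(0.6606 × 1.851) = 58.776356 rev/s
rpm = 60·n = 3526.581355

rpm = 3526.58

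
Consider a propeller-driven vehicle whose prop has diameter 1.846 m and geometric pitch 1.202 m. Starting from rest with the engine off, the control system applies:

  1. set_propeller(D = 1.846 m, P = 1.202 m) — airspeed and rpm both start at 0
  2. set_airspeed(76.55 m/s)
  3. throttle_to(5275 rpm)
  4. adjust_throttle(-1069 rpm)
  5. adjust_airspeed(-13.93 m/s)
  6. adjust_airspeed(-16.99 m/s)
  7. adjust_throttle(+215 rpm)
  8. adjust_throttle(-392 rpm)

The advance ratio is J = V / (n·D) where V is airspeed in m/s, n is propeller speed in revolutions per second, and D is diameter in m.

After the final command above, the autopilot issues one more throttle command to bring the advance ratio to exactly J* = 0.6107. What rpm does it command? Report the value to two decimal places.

set_propeller: D = 1.846 m, P = 1.202 m (p = P/D = 0.651138); state ← (V=0, rpm=0)
set_airspeed(76.55): V ← 76.55 m/s
throttle_to(5275): rpm ← 5275
adjust_throttle(-1069): rpm ← 5275 -1069 = 4206
adjust_airspeed(-13.93): V ← 76.55 -13.93 = 62.62 m/s
adjust_airspeed(-16.99): V ← 62.62 -16.99 = 45.63 m/s
adjust_throttle(+215): rpm ← 4206 +215 = 4421
adjust_throttle(-392): rpm ← 4421 -392 = 4029
final state: V = 45.63 m/s, rpm = 4029 → n = rpm/60 = 67.150000 rev/s
target J* = 0.6107; solve J* = V/(n·D) for n: n = V/(J*·D) = 45.63/(0.6107 × 1.846) = 40.475372 rev/s
rpm = 60·n = 2428.522338

rpm = 2428.52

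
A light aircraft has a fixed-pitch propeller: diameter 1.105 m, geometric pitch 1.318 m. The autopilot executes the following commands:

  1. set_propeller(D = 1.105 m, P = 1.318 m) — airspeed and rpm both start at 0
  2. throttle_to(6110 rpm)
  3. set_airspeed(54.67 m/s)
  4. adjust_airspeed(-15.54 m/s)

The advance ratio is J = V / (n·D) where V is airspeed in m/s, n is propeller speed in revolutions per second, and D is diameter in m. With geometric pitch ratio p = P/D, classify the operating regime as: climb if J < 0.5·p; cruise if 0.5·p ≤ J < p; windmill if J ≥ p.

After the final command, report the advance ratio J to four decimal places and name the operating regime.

J = 0.3477, regime = climb

set_propeller: D = 1.105 m, P = 1.318 m (p = P/D = 1.192760); state ← (V=0, rpm=0)
throttle_to(6110): rpm ← 6110
set_airspeed(54.67): V ← 54.67 m/s
adjust_airspeed(-15.54): V ← 54.67 -15.54 = 39.13 m/s
final state: V = 39.13 m/s, rpm = 6110 → n = rpm/60 = 101.833333 rev/s
J = V / (n·D) = 39.13 / (101.833333 × 1.105) = 0.347742
regime bands: climb J<0.5964 | cruise [0.5964, 1.1928) | windmill J≥1.1928
J = 0.3477 → climb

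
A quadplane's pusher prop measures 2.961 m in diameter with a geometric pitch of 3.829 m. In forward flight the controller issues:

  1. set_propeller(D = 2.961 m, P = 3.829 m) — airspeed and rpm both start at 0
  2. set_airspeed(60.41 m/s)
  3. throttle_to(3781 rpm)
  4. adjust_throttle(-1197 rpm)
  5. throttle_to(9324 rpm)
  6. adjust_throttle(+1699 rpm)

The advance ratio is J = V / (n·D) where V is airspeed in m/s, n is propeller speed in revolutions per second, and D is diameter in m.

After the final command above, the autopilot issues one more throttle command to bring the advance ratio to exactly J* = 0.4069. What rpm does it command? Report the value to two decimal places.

set_propeller: D = 2.961 m, P = 3.829 m (p = P/D = 1.293144); state ← (V=0, rpm=0)
set_airspeed(60.41): V ← 60.41 m/s
throttle_to(3781): rpm ← 3781
adjust_throttle(-1197): rpm ← 3781 -1197 = 2584
throttle_to(9324): rpm ← 9324
adjust_throttle(+1699): rpm ← 9324 +1699 = 11023
final state: V = 60.41 m/s, rpm = 11023 → n = rpm/60 = 183.716667 rev/s
target J* = 0.4069; solve J* = V/(n·D) for n: n = V/(J*·D) = 60.41/(0.4069 × 2.961) = 50.139816 rev/s
rpm = 60·n = 3008.388978

rpm = 3008.39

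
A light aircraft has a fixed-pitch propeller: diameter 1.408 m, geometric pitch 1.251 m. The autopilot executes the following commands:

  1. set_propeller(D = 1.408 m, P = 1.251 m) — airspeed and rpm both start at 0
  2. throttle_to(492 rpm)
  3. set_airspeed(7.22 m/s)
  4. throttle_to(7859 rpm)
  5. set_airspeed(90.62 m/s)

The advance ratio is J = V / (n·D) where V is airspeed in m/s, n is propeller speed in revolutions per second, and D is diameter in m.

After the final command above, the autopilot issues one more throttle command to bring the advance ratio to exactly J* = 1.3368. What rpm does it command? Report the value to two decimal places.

set_propeller: D = 1.408 m, P = 1.251 m (p = P/D = 0.888494); state ← (V=0, rpm=0)
throttle_to(492): rpm ← 492
set_airspeed(7.22): V ← 7.22 m/s
throttle_to(7859): rpm ← 7859
set_airspeed(90.62): V ← 90.62 m/s
final state: V = 90.62 m/s, rpm = 7859 → n = rpm/60 = 130.983333 rev/s
target J* = 1.3368; solve J* = V/(n·D) for n: n = V/(J*·D) = 90.62/(1.3368 × 1.408) = 48.145419 rev/s
rpm = 60·n = 2888.725110

rpm = 2888.73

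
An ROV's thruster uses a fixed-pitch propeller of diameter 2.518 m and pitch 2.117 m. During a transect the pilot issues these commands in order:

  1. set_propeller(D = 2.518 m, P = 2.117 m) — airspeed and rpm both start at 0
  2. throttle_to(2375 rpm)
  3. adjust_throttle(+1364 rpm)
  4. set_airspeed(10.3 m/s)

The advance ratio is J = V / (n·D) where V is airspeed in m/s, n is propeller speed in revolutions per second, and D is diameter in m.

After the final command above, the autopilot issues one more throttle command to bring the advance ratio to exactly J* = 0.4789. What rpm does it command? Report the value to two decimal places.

set_propeller: D = 2.518 m, P = 2.117 m (p = P/D = 0.840747); state ← (V=0, rpm=0)
throttle_to(2375): rpm ← 2375
adjust_throttle(+1364): rpm ← 2375 +1364 = 3739
set_airspeed(10.3): V ← 10.3 m/s
final state: V = 10.3 m/s, rpm = 3739 → n = rpm/60 = 62.316667 rev/s
target J* = 0.4789; solve J* = V/(n·D) for n: n = V/(J*·D) = 10.3/(0.4789 × 2.518) = 8.541549 rev/s
rpm = 60·n = 512.492970

rpm = 512.49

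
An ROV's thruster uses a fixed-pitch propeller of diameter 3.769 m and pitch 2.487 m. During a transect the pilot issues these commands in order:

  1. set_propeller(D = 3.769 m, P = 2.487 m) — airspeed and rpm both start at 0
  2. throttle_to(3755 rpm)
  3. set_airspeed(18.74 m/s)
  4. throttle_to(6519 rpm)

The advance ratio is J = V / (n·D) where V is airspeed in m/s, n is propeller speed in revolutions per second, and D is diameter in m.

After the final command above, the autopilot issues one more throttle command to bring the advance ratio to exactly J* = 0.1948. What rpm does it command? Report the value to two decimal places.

set_propeller: D = 3.769 m, P = 2.487 m (p = P/D = 0.659857); state ← (V=0, rpm=0)
throttle_to(3755): rpm ← 3755
set_airspeed(18.74): V ← 18.74 m/s
throttle_to(6519): rpm ← 6519
final state: V = 18.74 m/s, rpm = 6519 → n = rpm/60 = 108.650000 rev/s
target J* = 0.1948; solve J* = V/(n·D) for n: n = V/(J*·D) = 18.74/(0.1948 × 3.769) = 25.524339 rev/s
rpm = 60·n = 1531.460314

rpm = 1531.46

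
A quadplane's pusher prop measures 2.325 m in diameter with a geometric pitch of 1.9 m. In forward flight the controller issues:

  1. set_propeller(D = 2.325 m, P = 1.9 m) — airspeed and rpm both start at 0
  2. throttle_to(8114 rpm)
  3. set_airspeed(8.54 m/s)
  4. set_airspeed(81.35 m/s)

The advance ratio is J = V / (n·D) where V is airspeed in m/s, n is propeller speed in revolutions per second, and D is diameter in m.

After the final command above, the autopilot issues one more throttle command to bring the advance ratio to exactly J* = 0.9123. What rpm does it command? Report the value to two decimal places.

rpm = 2301.17

set_propeller: D = 2.325 m, P = 1.9 m (p = P/D = 0.817204); state ← (V=0, rpm=0)
throttle_to(8114): rpm ← 8114
set_airspeed(8.54): V ← 8.54 m/s
set_airspeed(81.35): V ← 81.35 m/s
final state: V = 81.35 m/s, rpm = 8114 → n = rpm/60 = 135.233333 rev/s
target J* = 0.9123; solve J* = V/(n·D) for n: n = V/(J*·D) = 81.35/(0.9123 × 2.325) = 38.352787 rev/s
rpm = 60·n = 2301.167202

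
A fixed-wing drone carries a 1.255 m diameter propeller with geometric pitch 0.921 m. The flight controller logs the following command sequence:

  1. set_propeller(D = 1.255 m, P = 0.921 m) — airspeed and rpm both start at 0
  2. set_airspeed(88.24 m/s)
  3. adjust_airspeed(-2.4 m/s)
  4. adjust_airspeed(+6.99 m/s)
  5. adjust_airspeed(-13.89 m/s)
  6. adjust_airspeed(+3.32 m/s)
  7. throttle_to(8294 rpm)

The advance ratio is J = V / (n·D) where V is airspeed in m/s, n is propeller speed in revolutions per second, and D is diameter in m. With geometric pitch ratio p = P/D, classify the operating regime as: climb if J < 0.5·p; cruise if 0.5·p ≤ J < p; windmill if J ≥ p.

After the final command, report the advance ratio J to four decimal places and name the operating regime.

J = 0.4742, regime = cruise

set_propeller: D = 1.255 m, P = 0.921 m (p = P/D = 0.733865); state ← (V=0, rpm=0)
set_airspeed(88.24): V ← 88.24 m/s
adjust_airspeed(-2.4): V ← 88.24 -2.4 = 85.84 m/s
adjust_airspeed(+6.99): V ← 85.84 +6.99 = 92.83 m/s
adjust_airspeed(-13.89): V ← 92.83 -13.89 = 78.94 m/s
adjust_airspeed(+3.32): V ← 78.94 +3.32 = 82.26 m/s
throttle_to(8294): rpm ← 8294
final state: V = 82.26 m/s, rpm = 8294 → n = rpm/60 = 138.233333 rev/s
J = V / (n·D) = 82.26 / (138.233333 × 1.255) = 0.474168
regime bands: climb J<0.3669 | cruise [0.3669, 0.7339) | windmill J≥0.7339
J = 0.4742 → cruise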